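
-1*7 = -7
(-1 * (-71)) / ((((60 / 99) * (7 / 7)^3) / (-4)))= -2343 / 5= -468.60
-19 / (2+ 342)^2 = -19 / 118336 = -0.00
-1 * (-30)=30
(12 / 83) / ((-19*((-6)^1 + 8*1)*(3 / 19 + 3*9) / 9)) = -0.00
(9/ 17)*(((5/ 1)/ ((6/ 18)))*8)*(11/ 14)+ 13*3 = 10581/ 119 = 88.92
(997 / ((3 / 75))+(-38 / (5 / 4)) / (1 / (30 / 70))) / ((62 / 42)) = 2615757 / 155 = 16875.85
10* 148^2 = 219040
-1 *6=-6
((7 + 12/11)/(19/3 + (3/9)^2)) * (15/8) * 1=12015/5104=2.35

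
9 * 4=36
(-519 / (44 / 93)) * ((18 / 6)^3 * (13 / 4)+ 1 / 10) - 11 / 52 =-1102468967 / 11440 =-96369.66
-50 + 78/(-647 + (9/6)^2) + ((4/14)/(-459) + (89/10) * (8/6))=-1584964418/41431635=-38.25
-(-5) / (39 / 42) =70 / 13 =5.38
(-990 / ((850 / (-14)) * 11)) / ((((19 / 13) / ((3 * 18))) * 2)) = 44226 / 1615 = 27.38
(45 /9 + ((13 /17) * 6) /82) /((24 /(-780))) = -114530 /697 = -164.32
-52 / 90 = -26 / 45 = -0.58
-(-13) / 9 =13 / 9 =1.44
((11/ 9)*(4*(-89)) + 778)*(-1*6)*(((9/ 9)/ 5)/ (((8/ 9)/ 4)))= -9258/ 5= -1851.60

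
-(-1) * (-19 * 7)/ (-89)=133/ 89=1.49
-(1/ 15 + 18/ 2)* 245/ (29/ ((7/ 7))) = -76.60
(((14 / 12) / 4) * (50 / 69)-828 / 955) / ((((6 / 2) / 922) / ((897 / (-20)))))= 3107124787 / 343800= 9037.59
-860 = -860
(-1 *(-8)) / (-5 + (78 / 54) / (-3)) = -54 / 37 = -1.46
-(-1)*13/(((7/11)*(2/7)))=143/2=71.50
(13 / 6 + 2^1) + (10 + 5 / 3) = 95 / 6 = 15.83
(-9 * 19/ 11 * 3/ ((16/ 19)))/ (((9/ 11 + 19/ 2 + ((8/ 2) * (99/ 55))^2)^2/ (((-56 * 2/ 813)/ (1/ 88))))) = 55038060000/ 316731512599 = 0.17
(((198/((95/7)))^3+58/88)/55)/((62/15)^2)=1054573955451/319028551600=3.31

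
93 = 93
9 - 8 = 1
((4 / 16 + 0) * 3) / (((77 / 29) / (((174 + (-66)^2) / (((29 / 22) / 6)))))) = 40770 / 7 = 5824.29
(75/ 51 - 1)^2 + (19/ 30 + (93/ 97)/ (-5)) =111521/ 168198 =0.66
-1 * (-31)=31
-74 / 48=-37 / 24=-1.54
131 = 131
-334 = -334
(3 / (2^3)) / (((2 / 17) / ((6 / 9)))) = 17 / 8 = 2.12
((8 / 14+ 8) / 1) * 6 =51.43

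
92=92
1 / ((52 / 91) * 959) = 0.00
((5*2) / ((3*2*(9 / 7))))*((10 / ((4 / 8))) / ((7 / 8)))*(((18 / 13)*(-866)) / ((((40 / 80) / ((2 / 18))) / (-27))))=2771200 / 13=213169.23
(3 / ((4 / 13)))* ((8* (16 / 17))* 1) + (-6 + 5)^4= 1265 / 17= 74.41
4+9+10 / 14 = 96 / 7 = 13.71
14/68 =7/34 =0.21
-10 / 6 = -5 / 3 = -1.67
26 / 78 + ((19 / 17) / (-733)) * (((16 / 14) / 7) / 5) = 3052489 / 9158835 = 0.33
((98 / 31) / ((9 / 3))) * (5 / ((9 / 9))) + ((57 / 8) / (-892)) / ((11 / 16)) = 2398639 / 456258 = 5.26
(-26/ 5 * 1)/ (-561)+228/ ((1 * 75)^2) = 17462/ 350625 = 0.05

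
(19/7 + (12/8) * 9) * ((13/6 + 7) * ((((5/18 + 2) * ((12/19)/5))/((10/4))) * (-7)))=-102377/855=-119.74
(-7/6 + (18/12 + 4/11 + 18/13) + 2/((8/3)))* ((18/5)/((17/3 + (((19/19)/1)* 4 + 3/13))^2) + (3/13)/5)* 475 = 61770596285/553967128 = 111.51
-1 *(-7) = 7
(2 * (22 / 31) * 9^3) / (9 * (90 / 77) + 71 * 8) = 1234926 / 690463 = 1.79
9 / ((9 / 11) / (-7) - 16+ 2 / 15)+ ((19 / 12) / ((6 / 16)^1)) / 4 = 163649 / 332298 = 0.49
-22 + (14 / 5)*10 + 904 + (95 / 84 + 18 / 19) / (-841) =1221431443 / 1342236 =910.00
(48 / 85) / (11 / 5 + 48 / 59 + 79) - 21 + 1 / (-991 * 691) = -2956345641002 / 140824527869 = -20.99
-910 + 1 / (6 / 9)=-1817 / 2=-908.50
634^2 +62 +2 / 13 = 5226236 / 13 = 402018.15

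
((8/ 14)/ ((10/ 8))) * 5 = 16/ 7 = 2.29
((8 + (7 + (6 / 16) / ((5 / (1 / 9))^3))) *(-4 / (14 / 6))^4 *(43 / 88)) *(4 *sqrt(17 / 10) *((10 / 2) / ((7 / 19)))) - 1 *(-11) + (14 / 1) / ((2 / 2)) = 25 + 23823726536 *sqrt(170) / 69328875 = 4505.43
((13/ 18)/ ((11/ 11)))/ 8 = 0.09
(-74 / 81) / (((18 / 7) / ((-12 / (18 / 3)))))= 518 / 729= 0.71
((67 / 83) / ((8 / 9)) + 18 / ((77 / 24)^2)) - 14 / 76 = 184952245 / 74800264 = 2.47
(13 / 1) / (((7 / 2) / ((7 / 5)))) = 26 / 5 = 5.20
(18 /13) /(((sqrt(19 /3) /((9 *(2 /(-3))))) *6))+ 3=3 - 18 *sqrt(57) /247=2.45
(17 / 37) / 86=17 / 3182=0.01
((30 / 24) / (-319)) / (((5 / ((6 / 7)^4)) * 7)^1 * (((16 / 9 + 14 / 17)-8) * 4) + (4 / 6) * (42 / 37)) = 2292705 / 818837799626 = 0.00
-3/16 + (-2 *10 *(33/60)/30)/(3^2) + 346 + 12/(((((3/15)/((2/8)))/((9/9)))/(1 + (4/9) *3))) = 822467/2160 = 380.77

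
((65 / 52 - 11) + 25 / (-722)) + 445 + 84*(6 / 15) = 3384847 / 7220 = 468.82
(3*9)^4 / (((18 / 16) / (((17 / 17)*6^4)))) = 612220032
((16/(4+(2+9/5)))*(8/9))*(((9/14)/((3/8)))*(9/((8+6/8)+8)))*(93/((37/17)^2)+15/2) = 380359680/8346793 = 45.57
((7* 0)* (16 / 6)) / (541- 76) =0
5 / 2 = 2.50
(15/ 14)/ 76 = 15/ 1064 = 0.01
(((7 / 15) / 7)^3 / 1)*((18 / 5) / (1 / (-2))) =-0.00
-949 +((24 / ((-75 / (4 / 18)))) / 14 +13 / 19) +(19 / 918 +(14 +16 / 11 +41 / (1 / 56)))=45769066781 / 33575850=1363.15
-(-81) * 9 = 729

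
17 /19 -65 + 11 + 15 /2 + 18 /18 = -1695 /38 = -44.61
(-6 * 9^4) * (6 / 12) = -19683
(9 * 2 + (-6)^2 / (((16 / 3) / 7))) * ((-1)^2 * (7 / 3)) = 609 / 4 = 152.25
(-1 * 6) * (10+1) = -66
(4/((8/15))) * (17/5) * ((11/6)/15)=187/60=3.12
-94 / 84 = -47 / 42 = -1.12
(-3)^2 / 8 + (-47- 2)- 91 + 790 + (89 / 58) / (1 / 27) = 692.56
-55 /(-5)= 11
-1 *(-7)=7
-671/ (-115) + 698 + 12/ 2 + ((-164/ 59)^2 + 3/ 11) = 3160957006/ 4403465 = 717.83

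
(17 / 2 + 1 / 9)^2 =24025 / 324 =74.15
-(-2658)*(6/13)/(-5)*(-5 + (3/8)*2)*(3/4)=203337/260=782.07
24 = 24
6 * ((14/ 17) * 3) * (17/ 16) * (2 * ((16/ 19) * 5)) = 2520/ 19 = 132.63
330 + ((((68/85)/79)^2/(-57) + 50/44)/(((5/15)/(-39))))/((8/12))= 17030950059/130436900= 130.57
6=6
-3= -3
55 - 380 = -325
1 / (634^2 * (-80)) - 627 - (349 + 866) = -59232236161 / 32156480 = -1842.00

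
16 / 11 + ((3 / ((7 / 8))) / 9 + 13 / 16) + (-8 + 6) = 2395 / 3696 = 0.65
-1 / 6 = -0.17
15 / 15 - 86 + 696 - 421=190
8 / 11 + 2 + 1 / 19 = 581 / 209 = 2.78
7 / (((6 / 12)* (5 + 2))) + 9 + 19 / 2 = 41 / 2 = 20.50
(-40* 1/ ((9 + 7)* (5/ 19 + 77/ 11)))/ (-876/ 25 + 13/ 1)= 125/ 8004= 0.02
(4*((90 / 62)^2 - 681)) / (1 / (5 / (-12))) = 1087360 / 961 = 1131.49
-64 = -64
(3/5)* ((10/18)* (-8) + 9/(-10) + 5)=-31/150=-0.21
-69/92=-0.75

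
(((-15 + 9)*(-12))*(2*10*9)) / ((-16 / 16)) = -12960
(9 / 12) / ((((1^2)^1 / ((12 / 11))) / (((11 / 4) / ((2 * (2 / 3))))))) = 27 / 16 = 1.69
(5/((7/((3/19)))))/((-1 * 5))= -3/133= -0.02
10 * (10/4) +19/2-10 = 49/2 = 24.50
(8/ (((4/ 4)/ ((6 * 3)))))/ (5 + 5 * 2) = 48/ 5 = 9.60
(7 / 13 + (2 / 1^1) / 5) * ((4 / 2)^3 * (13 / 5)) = 488 / 25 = 19.52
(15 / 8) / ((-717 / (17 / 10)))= -17 / 3824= -0.00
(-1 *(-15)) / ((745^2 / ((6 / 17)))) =18 / 1887085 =0.00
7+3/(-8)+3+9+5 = 189/8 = 23.62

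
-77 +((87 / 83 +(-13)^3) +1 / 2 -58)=-386855 / 166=-2330.45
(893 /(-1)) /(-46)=893 /46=19.41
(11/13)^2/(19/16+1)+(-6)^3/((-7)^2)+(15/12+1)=-303227/165620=-1.83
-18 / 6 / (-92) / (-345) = -1 / 10580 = -0.00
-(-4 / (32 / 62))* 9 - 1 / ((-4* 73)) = 5092 / 73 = 69.75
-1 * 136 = -136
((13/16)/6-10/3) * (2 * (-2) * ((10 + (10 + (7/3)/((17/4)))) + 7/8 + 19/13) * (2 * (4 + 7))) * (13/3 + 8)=15166934365/190944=79431.32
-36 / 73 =-0.49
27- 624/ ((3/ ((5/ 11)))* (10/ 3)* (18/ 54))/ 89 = 25497/ 979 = 26.04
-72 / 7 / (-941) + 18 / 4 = 59427 / 13174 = 4.51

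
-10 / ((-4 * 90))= 1 / 36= 0.03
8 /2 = 4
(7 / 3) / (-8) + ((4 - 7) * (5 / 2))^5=-2278153 / 96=-23730.76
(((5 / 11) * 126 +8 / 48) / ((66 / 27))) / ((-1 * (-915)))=3791 / 147620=0.03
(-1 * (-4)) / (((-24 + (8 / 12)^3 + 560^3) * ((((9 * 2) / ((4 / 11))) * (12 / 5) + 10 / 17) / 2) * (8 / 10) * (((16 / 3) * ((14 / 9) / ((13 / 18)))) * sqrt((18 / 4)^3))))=3315 * sqrt(2) / 1077844880924672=0.00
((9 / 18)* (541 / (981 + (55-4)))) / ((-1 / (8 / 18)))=-541 / 4644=-0.12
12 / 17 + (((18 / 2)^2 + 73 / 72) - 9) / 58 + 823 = 58565897 / 70992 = 824.96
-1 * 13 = -13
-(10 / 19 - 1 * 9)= 161 / 19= 8.47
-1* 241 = -241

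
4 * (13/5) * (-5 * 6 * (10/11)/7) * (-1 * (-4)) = -12480/77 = -162.08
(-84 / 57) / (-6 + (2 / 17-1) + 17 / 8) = 3808 / 12293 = 0.31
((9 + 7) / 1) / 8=2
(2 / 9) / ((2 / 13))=13 / 9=1.44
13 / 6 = 2.17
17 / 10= 1.70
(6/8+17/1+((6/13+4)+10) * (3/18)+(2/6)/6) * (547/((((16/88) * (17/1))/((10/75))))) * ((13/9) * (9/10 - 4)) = -1764731947/826200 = -2135.96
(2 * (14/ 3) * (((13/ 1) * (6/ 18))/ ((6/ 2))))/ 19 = 364/ 513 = 0.71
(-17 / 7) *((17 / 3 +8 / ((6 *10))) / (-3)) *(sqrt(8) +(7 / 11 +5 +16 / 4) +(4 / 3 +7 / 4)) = 73.00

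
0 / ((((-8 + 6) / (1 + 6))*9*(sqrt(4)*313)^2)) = 0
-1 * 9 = -9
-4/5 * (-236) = 944/5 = 188.80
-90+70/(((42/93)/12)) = 1770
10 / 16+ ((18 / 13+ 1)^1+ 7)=1041 / 104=10.01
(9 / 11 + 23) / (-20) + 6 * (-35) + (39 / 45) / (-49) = -3415243 / 16170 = -211.21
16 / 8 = 2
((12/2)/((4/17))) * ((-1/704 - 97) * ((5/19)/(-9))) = 1934855/26752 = 72.33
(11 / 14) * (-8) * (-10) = 62.86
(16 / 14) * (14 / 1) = 16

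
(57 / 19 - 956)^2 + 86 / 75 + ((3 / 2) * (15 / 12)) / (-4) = 2179703227 / 2400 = 908209.68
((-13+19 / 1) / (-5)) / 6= -0.20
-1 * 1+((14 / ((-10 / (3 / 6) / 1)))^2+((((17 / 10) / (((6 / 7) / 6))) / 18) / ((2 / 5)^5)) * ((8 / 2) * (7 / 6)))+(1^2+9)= 13425593 / 43200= 310.78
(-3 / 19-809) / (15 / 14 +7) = -215236 / 2147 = -100.25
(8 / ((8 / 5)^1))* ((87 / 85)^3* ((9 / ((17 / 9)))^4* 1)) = 28346394918663 / 10258466825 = 2763.22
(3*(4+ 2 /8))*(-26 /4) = -82.88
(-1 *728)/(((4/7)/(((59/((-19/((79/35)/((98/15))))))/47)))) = 181779/6251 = 29.08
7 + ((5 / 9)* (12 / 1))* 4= 101 / 3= 33.67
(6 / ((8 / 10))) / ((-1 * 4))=-15 / 8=-1.88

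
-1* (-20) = 20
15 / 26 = 0.58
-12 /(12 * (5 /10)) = -2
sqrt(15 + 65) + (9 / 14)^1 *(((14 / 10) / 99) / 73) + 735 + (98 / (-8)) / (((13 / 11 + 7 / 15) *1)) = 4 *sqrt(5) + 3178254469 / 4368320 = 736.51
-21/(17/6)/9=-14/17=-0.82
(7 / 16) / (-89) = -7 / 1424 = -0.00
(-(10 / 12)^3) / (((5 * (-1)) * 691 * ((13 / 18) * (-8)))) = -25 / 862368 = -0.00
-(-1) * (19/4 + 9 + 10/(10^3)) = 344/25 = 13.76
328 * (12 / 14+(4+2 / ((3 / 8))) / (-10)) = -2624 / 105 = -24.99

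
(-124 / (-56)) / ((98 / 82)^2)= 52111 / 33614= 1.55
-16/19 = -0.84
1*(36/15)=12/5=2.40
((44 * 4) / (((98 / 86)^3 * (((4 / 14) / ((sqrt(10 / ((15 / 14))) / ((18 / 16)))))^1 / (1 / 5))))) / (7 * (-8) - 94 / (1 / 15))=-55972928 * sqrt(21) / 1663136685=-0.15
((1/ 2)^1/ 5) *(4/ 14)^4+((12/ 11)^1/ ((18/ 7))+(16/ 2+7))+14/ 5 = 7220071/ 396165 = 18.22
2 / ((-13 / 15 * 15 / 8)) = -16 / 13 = -1.23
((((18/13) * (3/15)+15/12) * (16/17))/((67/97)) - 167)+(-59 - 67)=-21538219/74035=-290.92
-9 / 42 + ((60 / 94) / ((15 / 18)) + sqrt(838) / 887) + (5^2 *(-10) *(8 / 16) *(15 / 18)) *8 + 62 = -1521523 / 1974 + sqrt(838) / 887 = -770.75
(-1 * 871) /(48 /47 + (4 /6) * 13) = -122811 /1366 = -89.91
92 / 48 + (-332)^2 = 1322711 / 12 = 110225.92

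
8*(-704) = -5632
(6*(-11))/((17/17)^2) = -66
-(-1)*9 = 9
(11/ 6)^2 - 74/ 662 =3.25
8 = 8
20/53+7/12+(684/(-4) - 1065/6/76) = -4165955/24168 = -172.37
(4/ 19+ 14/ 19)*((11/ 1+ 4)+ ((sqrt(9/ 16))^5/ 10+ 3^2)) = 2214027/ 97280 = 22.76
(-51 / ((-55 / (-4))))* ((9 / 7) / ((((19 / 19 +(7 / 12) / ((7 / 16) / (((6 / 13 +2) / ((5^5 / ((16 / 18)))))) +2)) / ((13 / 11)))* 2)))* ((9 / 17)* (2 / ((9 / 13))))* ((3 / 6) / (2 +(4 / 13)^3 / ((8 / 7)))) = -1.06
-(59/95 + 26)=-2529/95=-26.62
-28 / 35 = -4 / 5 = -0.80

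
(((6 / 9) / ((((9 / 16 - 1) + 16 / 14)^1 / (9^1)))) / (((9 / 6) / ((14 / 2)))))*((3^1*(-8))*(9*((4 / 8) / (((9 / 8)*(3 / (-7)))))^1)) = 702464 / 79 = 8891.95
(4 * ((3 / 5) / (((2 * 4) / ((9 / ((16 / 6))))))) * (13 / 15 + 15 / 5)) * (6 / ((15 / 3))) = 2349 / 500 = 4.70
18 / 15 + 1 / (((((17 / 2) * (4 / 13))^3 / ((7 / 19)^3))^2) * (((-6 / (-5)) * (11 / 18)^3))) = 145102450855995204339 / 120915834208574212720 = 1.20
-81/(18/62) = -279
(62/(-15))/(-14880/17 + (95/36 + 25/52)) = 41106/8673775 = 0.00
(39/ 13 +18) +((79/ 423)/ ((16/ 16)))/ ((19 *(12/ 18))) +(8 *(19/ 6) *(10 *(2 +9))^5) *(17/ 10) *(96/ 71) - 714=356762030243895935/ 380418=937815850574.62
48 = 48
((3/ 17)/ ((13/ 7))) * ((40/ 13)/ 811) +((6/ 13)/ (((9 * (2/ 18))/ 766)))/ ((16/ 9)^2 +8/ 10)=89.27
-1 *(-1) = 1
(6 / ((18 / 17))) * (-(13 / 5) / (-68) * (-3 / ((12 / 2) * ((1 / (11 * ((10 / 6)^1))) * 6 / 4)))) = -143 / 108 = -1.32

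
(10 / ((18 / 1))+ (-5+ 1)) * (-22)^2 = -15004 / 9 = -1667.11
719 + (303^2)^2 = 8428893200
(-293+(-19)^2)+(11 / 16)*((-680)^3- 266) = -1729376919 / 8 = -216172114.88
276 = 276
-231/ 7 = -33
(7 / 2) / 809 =7 / 1618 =0.00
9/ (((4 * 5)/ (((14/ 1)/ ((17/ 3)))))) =1.11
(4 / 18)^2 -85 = -84.95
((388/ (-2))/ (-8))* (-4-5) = -873/ 4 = -218.25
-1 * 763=-763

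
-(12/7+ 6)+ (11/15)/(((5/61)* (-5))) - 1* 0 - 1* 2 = -11.50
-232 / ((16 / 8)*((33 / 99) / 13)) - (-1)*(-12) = -4536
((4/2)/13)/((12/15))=5/26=0.19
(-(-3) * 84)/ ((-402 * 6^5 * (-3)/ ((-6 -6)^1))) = -7/ 21708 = -0.00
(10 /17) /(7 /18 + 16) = 36 /1003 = 0.04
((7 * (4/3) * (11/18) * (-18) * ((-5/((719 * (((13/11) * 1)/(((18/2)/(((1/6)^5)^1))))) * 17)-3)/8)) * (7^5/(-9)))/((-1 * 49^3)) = 15861329/2860182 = 5.55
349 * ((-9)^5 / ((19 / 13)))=-267905313 / 19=-14100279.63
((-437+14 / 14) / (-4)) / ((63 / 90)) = 1090 / 7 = 155.71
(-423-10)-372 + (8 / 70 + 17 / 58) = -1633323 / 2030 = -804.59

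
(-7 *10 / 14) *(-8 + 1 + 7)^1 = 0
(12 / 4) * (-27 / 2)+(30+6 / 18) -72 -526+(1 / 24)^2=-608.16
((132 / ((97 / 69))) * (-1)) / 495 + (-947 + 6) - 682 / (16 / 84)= -4386039 / 970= -4521.69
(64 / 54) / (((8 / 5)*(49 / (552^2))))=677120 / 147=4606.26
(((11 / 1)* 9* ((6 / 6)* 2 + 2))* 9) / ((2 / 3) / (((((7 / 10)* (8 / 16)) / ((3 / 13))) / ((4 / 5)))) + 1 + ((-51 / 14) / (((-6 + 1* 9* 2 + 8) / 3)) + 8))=12972960 / 32051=404.76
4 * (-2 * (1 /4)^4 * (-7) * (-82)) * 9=-2583 /16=-161.44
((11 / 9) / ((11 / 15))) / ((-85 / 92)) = -92 / 51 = -1.80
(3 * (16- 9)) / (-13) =-21 / 13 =-1.62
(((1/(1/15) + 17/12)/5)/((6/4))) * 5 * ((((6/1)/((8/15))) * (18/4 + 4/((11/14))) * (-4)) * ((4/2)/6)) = -207835/132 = -1574.51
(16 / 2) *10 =80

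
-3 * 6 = -18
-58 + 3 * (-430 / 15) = -144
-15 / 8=-1.88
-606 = -606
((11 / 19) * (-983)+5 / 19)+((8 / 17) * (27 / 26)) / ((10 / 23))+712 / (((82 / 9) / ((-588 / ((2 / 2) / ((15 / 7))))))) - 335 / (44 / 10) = -1876861393509 / 18937490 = -99108.24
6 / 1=6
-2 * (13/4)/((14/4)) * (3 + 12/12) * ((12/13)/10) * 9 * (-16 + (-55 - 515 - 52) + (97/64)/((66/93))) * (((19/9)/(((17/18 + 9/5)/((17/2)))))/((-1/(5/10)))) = -12829.09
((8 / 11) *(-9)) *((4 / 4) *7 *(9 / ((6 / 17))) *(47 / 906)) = -100674 / 1661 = -60.61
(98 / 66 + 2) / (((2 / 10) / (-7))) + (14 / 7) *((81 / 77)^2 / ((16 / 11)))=-141647 / 1176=-120.45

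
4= 4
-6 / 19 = -0.32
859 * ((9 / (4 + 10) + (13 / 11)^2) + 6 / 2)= 7333283 / 1694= 4328.97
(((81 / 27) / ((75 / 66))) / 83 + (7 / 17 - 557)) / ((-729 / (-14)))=-30539488 / 2857275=-10.69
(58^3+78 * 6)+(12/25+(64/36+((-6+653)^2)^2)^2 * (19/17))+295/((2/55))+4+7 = 2362886546233661322284892773/68850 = 34319339814577506496512.60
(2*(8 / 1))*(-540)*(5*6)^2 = -7776000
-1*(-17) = 17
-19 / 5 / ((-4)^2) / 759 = -19 / 60720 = -0.00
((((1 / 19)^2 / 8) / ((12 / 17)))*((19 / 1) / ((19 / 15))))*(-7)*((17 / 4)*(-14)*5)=354025 / 23104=15.32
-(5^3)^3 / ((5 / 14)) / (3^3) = -202546.30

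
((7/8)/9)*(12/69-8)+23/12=319/276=1.16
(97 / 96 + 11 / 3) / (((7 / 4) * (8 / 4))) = 449 / 336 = 1.34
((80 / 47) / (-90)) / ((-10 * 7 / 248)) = 992 / 14805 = 0.07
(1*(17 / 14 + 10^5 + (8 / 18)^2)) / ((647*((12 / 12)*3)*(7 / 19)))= 2154630419 / 15407658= 139.84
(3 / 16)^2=9 / 256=0.04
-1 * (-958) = 958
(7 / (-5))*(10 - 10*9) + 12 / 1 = 124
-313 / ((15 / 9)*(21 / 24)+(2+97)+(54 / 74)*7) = -277944 / 93743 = -2.96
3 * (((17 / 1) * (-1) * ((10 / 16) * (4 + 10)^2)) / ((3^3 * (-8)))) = 4165 / 144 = 28.92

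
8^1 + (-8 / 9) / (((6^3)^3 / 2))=8.00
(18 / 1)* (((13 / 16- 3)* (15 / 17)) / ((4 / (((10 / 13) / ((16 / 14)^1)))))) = -165375 / 28288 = -5.85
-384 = -384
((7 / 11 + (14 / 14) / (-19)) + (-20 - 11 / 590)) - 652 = -82794639 / 123310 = -671.43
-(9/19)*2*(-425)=7650/19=402.63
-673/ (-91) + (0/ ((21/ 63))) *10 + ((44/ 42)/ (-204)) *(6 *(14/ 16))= 273583/ 37128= 7.37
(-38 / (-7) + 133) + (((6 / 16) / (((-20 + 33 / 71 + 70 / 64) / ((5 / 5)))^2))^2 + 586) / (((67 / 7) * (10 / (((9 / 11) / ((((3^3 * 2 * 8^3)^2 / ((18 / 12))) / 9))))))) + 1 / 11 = 1034040095017167498552380375447 / 7464943490106085811221954560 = 138.52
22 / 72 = 11 / 36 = 0.31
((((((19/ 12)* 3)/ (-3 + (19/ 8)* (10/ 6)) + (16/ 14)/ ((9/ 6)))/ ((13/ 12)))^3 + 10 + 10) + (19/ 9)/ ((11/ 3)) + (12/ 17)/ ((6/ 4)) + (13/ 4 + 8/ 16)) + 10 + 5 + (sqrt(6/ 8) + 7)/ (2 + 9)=sqrt(3)/ 22 + 3857919490605415/ 20574559113108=187.59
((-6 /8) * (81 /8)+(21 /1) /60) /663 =-1159 /106080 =-0.01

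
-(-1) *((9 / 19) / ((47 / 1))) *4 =36 / 893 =0.04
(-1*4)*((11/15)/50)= -0.06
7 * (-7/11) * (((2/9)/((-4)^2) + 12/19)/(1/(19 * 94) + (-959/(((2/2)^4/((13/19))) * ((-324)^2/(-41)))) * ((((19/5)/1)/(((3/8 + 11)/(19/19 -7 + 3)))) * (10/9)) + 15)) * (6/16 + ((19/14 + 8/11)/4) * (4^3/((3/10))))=-43654764905199/2002967366752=-21.80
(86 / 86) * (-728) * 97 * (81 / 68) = -1429974 / 17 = -84116.12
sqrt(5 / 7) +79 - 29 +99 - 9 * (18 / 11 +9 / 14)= sqrt(35) / 7 +19787 / 154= 129.33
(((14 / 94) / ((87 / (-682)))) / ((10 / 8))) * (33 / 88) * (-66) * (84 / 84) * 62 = 1433.25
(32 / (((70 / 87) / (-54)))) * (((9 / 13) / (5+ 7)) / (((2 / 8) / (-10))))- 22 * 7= 4802.13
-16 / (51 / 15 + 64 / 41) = -3280 / 1017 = -3.23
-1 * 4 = -4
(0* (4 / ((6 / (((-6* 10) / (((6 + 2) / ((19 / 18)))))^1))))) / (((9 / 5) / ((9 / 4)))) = 0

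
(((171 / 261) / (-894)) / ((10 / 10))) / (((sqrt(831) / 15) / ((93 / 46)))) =-2945*sqrt(831) / 110116364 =-0.00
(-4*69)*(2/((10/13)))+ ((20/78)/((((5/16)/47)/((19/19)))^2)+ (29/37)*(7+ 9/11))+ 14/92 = 18577851607/3650790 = 5088.72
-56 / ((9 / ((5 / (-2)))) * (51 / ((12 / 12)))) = 140 / 459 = 0.31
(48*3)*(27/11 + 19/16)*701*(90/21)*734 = 89050399380/77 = 1156498693.25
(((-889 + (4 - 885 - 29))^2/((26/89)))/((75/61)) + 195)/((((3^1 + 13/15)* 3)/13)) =17570801279/1740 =10098161.65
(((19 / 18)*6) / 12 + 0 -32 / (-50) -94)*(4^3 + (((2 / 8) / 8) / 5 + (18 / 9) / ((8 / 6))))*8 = -875677069 / 18000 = -48648.73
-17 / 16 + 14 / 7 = 15 / 16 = 0.94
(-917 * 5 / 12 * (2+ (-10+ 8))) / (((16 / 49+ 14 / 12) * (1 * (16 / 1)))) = 0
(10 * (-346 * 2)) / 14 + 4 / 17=-58792 / 119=-494.05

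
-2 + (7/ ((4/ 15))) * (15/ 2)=1559/ 8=194.88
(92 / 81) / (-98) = -46 / 3969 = -0.01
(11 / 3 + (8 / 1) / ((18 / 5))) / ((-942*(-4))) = 53 / 33912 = 0.00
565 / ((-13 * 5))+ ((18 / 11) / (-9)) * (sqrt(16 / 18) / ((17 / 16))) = -113 / 13-64 * sqrt(2) / 561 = -8.85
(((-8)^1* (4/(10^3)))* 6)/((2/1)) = -12/125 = -0.10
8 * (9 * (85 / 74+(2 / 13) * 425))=2304180 / 481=4790.40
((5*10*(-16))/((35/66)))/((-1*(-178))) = -5280/623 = -8.48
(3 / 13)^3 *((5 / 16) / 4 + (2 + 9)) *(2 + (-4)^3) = -8.44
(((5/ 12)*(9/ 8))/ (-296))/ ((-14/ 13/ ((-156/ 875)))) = -1521/ 5801600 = -0.00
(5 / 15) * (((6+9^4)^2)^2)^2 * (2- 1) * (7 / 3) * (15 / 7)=5764808430799662840175135587735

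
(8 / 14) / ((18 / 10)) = 20 / 63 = 0.32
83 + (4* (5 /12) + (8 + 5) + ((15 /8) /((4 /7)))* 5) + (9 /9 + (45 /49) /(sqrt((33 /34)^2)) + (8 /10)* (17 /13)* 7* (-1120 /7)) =-710121799 /672672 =-1055.67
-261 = -261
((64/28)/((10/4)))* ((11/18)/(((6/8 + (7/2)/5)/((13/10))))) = 4576/9135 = 0.50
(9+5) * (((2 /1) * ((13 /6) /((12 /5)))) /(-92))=-0.27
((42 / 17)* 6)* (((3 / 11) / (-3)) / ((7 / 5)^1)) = -180 / 187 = -0.96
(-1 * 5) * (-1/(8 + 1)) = 5/9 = 0.56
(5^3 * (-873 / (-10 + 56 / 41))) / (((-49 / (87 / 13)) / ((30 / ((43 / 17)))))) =-33086154375 / 1616069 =-20473.23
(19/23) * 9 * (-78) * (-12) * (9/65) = 110808/115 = 963.55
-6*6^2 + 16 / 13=-2792 / 13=-214.77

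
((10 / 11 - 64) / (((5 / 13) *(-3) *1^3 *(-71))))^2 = 81396484 / 137241225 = 0.59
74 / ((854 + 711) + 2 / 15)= 1110 / 23477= 0.05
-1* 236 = -236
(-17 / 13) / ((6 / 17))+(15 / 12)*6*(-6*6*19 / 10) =-40303 / 78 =-516.71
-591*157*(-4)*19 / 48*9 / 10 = 5288859 / 40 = 132221.48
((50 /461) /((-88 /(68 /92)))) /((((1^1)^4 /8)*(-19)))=850 /2216027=0.00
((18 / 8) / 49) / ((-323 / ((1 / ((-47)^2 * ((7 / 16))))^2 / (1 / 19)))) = -576 / 199173939377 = -0.00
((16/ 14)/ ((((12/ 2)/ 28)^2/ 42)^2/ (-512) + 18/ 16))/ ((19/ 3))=4405854208/ 27467747271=0.16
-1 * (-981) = 981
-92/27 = -3.41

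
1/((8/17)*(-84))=-17/672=-0.03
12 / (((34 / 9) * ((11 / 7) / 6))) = 2268 / 187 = 12.13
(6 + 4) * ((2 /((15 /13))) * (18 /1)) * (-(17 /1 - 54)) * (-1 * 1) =-11544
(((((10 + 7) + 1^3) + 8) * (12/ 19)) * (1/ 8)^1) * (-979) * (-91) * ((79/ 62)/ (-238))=-39211887/ 40052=-979.02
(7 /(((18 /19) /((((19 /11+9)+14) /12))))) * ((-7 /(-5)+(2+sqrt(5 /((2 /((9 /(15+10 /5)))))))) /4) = 133 * sqrt(170) /396+38437 /2970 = 17.32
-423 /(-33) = 141 /11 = 12.82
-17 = -17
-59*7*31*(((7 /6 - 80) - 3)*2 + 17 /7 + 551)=-14970365 /3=-4990121.67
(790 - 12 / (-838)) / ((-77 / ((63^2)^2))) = -744926019768 / 4609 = -161624217.78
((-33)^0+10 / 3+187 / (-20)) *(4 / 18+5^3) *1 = -339227 / 540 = -628.20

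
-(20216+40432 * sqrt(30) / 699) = -20216 - 40432 * sqrt(30) / 699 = -20532.82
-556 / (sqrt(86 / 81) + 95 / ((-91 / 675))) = 41438124*sqrt(86) / 333072553459 + 262801948500 / 333072553459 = 0.79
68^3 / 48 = 19652 / 3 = 6550.67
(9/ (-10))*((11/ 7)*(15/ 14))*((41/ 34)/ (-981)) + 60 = 43583913/ 726376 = 60.00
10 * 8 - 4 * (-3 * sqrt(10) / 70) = 6 * sqrt(10) / 35 + 80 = 80.54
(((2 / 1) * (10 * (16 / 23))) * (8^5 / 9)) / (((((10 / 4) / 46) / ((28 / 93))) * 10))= 117440512 / 4185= 28062.25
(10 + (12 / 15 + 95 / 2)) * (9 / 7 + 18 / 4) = 47223 / 140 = 337.31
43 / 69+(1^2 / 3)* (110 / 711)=0.67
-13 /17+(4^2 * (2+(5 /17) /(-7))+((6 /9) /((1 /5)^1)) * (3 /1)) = 40.56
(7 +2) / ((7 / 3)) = 27 / 7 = 3.86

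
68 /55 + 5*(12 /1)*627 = 2069168 /55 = 37621.24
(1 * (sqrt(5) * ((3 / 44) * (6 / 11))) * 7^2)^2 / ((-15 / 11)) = -64827 / 5324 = -12.18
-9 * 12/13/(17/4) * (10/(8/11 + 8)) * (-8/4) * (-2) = -1980/221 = -8.96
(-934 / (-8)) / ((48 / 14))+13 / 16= 3347 / 96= 34.86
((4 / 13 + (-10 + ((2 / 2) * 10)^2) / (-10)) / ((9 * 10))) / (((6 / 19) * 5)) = -2147 / 35100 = -0.06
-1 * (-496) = 496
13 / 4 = 3.25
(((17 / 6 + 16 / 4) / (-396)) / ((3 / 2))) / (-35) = 41 / 124740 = 0.00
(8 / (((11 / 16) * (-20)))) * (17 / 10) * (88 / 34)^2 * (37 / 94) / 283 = -52096 / 5652925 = -0.01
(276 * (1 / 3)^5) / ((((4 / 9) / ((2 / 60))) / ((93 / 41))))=713 / 3690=0.19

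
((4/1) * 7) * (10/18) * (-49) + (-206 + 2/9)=-968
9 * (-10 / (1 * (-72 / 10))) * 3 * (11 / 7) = 825 / 14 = 58.93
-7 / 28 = -1 / 4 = -0.25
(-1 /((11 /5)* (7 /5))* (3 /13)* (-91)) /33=25 /121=0.21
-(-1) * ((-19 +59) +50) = 90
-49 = -49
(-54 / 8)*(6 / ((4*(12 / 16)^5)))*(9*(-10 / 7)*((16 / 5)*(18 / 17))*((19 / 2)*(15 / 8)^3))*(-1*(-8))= 110808000 / 119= 931159.66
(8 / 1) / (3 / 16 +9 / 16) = 32 / 3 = 10.67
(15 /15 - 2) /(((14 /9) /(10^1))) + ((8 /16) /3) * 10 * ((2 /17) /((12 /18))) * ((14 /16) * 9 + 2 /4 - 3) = -4615 /952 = -4.85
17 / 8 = 2.12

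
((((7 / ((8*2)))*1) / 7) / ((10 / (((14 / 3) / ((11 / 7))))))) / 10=49 / 26400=0.00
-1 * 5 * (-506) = 2530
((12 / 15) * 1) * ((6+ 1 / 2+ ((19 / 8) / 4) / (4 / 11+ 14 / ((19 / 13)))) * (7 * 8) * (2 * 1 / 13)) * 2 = 90.42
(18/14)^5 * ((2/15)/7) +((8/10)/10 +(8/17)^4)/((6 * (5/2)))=92763719436/1228270266125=0.08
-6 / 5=-1.20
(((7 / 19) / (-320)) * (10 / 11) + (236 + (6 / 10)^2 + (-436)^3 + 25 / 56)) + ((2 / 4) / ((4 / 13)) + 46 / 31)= -3007143947469511 / 36282400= -82881616.09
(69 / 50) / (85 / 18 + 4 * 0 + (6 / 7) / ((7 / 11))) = 30429 / 133825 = 0.23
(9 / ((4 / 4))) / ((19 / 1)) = 9 / 19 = 0.47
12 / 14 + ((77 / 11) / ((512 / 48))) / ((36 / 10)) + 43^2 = 2486453 / 1344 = 1850.04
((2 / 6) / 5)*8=8 / 15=0.53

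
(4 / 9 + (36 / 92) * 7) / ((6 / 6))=659 / 207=3.18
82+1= 83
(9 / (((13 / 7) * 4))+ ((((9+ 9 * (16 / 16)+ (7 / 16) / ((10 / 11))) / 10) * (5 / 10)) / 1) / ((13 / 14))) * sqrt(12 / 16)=45899 * sqrt(3) / 41600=1.91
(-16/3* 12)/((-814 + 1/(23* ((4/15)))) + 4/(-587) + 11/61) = 210831616/2680405915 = 0.08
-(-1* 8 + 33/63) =157/21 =7.48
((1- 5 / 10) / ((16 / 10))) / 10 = 1 / 32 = 0.03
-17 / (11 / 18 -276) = 306 / 4957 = 0.06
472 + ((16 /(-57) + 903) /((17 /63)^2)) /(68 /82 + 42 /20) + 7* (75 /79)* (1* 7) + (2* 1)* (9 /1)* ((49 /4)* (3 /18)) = 9976929921715 /2083922356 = 4787.57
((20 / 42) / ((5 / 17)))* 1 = 34 / 21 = 1.62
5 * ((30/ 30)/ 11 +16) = 885/ 11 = 80.45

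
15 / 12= 5 / 4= 1.25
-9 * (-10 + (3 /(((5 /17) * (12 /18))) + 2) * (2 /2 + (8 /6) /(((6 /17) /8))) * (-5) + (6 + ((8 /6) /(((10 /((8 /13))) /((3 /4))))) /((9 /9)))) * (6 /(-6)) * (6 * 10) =-18986718 /13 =-1460516.77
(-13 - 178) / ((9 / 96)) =-6112 / 3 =-2037.33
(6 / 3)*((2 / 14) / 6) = 1 / 21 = 0.05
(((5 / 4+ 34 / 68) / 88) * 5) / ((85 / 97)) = 679 / 5984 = 0.11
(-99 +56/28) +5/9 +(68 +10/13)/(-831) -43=-4521937/32409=-139.53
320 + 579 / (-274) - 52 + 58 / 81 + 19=6338671 / 22194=285.60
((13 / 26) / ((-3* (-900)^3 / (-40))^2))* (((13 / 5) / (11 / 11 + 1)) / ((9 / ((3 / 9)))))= 13 / 1614252037500000000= 0.00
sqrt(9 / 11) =3* sqrt(11) / 11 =0.90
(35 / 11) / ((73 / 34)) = 1190 / 803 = 1.48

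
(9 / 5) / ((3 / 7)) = 21 / 5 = 4.20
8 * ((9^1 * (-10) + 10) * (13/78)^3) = -80/27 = -2.96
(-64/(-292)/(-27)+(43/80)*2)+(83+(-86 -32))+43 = 714833/78840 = 9.07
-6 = -6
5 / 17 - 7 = -114 / 17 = -6.71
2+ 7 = 9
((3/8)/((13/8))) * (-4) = -12/13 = -0.92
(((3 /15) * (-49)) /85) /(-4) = 49 /1700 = 0.03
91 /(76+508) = 91 /584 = 0.16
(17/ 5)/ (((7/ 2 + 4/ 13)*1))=442/ 495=0.89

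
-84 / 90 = -14 / 15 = -0.93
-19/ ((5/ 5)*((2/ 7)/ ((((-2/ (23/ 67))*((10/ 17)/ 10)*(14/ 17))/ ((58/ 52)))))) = 3243604/ 192763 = 16.83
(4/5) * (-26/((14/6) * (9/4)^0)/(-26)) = 12/35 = 0.34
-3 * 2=-6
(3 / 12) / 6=0.04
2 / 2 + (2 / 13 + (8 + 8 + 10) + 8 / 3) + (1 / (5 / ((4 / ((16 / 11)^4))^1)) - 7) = 73479799 / 3194880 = 23.00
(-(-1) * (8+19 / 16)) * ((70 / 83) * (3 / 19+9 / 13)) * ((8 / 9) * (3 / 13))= 360150 / 266513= 1.35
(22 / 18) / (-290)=-0.00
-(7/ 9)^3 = -343/ 729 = -0.47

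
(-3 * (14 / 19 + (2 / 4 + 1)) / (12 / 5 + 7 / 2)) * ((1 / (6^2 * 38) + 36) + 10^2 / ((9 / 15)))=-117830825 / 511176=-230.51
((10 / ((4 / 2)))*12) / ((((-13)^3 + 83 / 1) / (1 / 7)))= -30 / 7399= -0.00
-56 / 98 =-0.57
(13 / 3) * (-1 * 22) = -286 / 3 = -95.33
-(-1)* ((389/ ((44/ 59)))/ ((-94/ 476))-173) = -2910051/ 1034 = -2814.36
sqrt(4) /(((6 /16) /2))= 32 /3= 10.67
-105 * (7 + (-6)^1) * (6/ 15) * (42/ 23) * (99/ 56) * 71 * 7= -3099789/ 46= -67386.72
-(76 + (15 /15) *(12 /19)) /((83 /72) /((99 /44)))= -235872 /1577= -149.57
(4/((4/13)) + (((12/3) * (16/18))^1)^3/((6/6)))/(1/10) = 422450/729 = 579.49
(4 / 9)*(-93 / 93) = -4 / 9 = -0.44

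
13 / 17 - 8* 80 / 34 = -307 / 17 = -18.06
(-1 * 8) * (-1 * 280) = 2240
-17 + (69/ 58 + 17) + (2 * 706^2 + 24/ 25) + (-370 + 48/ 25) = 1444933801/ 1450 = 996506.07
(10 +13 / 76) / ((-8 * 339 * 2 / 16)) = -773 / 25764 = -0.03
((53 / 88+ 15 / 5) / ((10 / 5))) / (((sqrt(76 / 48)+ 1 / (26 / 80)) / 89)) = 11003070 / 175879- 4767997 * sqrt(57) / 1407032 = 36.98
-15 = -15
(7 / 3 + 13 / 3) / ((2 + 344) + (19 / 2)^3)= 160 / 28881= 0.01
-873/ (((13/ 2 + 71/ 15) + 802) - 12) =-26190/ 24037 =-1.09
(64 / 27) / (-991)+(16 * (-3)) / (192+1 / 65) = -84280624 / 333954117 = -0.25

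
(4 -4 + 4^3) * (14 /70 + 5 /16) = 164 /5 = 32.80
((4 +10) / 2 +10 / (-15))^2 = 361 / 9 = 40.11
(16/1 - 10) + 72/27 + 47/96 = 293/32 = 9.16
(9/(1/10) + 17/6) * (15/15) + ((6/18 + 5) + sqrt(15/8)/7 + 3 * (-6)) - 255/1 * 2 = -2579/6 + sqrt(30)/28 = -429.64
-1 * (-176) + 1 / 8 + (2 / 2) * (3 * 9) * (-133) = -27319 / 8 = -3414.88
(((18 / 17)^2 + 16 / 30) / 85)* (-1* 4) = -28688 / 368475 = -0.08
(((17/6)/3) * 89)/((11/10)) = 7565/99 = 76.41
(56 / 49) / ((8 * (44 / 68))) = 17 / 77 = 0.22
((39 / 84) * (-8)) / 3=-26 / 21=-1.24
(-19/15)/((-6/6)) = 19/15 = 1.27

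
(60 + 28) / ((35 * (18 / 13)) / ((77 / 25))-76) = -6292 / 4309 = -1.46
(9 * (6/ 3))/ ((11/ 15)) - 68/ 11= 202/ 11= 18.36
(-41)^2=1681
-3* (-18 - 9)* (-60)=-4860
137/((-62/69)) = -152.47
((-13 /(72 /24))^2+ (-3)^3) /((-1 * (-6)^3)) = -37 /972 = -0.04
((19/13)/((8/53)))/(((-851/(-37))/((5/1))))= 5035/2392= 2.10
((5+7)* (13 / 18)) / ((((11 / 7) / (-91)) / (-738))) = 4074252 / 11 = 370386.55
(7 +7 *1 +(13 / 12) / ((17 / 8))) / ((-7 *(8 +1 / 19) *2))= -7030 / 54621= -0.13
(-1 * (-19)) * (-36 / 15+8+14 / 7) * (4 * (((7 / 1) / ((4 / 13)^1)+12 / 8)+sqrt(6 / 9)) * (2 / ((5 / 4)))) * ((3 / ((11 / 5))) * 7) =161728 * sqrt(6) / 55+11765712 / 55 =221124.78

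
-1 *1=-1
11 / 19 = 0.58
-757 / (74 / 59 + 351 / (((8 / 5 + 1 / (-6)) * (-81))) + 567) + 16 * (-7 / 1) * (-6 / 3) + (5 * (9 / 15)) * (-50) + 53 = 125.66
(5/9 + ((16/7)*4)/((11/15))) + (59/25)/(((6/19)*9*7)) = 1366081/103950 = 13.14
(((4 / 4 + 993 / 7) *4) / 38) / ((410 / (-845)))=-169000 / 5453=-30.99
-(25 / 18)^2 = -625 / 324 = -1.93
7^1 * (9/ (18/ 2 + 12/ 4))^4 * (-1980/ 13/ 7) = -40095/ 832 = -48.19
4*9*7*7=1764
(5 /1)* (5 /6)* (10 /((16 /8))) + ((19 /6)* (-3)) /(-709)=44341 /2127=20.85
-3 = -3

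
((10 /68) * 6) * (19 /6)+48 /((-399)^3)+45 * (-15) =-483925668259 /719906922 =-672.21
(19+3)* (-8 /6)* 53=-4664 /3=-1554.67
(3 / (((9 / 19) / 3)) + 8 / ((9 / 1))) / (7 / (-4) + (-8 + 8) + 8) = 3.18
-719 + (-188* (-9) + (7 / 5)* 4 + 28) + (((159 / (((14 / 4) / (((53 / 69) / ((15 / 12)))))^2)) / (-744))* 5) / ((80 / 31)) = 11741286493 / 11664450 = 1006.59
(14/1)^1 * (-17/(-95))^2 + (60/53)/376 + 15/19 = 55789297/44962550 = 1.24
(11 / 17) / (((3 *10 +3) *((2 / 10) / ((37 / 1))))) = 185 / 51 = 3.63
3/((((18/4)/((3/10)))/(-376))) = -376/5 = -75.20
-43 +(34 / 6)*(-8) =-265 / 3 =-88.33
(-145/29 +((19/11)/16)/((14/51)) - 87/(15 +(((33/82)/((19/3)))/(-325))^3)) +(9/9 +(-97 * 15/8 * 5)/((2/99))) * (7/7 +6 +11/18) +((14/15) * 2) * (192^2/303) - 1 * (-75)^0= -622228867371796392029879152891/1817343604633627453161240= -342383.72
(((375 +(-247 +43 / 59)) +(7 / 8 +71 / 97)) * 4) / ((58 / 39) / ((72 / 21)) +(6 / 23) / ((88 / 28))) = 353275680186 / 350173201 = 1008.86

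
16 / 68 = 0.24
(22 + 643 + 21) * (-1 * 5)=-3430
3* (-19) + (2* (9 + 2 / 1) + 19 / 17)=-576 / 17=-33.88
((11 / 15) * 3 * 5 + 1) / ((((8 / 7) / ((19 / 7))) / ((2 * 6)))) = 342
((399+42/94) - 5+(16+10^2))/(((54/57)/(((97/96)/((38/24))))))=775709/2256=343.84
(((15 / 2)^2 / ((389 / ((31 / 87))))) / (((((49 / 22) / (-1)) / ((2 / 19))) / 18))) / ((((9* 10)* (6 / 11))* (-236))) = 18755 / 4957232392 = 0.00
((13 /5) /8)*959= 12467 /40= 311.68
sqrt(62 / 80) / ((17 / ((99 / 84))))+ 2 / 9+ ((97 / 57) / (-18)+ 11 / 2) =33 * sqrt(310) / 9520+ 2887 / 513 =5.69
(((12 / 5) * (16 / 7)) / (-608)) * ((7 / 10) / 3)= -1 / 475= -0.00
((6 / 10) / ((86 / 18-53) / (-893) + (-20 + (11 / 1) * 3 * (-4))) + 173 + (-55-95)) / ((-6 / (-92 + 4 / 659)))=709365157428 / 2011910525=352.58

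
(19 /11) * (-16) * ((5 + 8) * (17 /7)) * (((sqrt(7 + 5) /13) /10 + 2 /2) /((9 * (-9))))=5168 * sqrt(3) /31185 + 67184 /6237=11.06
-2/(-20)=1/10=0.10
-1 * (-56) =56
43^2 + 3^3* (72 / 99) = 20555 / 11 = 1868.64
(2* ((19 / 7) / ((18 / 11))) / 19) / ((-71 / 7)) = -11 / 639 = -0.02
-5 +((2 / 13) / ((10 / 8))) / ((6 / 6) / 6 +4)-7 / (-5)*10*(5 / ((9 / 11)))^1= 1178557 / 14625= 80.59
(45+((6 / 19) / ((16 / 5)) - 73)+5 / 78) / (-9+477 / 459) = 2805323 / 802256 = 3.50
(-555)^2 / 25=12321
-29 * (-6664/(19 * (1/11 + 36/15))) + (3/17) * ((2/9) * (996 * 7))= 192793104/44251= 4356.81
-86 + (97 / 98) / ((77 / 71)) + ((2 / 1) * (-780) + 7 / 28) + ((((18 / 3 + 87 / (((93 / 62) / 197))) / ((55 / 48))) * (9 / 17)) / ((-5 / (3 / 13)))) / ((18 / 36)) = -177806717393 / 83383300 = -2132.40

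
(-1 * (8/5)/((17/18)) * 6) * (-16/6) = 2304/85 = 27.11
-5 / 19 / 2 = -5 / 38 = -0.13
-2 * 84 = -168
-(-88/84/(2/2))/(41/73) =1606/861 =1.87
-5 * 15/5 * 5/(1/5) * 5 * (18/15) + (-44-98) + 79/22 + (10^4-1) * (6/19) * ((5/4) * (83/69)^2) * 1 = 367363620/110561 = 3322.72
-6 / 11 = -0.55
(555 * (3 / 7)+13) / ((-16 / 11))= -4829 / 28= -172.46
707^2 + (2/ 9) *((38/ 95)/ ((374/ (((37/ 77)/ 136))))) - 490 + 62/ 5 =22002773293153/ 44060940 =499371.40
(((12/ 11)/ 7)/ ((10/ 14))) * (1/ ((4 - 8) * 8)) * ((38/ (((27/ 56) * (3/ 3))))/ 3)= -266/ 1485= -0.18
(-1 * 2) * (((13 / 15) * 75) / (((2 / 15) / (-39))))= 38025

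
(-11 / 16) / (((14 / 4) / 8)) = -11 / 7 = -1.57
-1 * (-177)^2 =-31329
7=7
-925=-925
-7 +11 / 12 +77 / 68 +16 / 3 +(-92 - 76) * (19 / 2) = -54251 / 34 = -1595.62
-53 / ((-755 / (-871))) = -46163 / 755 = -61.14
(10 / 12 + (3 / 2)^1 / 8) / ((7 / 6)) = 7 / 8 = 0.88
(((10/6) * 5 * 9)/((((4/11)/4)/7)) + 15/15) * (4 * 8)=184832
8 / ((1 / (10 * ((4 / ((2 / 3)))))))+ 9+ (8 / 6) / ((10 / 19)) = 7373 / 15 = 491.53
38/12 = 19/6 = 3.17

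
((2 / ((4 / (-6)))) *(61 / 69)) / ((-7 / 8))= 488 / 161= 3.03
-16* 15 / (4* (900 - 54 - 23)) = -60 / 823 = -0.07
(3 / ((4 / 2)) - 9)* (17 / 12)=-85 / 8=-10.62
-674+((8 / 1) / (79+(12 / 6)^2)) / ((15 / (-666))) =-281486 / 415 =-678.28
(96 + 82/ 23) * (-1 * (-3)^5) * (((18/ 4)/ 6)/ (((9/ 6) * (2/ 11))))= 3060585/ 46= 66534.46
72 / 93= 24 / 31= 0.77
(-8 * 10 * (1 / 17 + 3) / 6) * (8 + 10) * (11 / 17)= -137280 / 289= -475.02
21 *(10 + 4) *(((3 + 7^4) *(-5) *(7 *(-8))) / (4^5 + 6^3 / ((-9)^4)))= 1202225976 / 6221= 193252.85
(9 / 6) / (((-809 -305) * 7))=-3 / 15596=-0.00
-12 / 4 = -3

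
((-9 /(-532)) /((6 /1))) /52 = 3 /55328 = 0.00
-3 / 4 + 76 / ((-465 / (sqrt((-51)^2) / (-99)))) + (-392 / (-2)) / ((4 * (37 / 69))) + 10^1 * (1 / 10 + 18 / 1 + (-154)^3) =-82944489722839 / 2271060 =-36522368.29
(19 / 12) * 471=2983 / 4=745.75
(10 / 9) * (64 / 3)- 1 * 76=-1412 / 27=-52.30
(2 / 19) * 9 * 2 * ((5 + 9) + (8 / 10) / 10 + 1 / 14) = 89154 / 3325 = 26.81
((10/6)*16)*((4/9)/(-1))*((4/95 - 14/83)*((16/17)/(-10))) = -510976/3619215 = -0.14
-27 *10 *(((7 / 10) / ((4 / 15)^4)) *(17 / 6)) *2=-54219375 / 256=-211794.43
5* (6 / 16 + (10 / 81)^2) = 1.95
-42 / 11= -3.82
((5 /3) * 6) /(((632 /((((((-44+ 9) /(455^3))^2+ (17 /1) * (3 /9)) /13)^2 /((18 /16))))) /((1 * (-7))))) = -30324414261810288462885428768 /1621046052375786659404052578125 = -0.02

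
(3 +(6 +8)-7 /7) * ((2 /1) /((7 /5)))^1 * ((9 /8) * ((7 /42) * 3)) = 12.86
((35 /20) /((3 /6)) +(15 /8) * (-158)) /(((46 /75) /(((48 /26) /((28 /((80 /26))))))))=-2634750 /27209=-96.83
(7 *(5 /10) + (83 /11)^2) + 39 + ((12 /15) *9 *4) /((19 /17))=2878401 /22990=125.20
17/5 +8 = 57/5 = 11.40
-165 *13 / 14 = -2145 / 14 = -153.21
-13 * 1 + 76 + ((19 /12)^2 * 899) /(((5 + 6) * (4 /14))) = 2471357 /3168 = 780.10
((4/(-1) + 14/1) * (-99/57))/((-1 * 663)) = 110/4199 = 0.03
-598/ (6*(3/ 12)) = -1196/ 3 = -398.67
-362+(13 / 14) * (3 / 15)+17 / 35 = -25293 / 70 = -361.33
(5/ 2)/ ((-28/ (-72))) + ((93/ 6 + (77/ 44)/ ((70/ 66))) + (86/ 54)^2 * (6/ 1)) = 1319863/ 34020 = 38.80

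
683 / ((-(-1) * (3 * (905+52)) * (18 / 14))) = 4781 / 25839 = 0.19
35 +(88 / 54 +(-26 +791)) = 21644 / 27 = 801.63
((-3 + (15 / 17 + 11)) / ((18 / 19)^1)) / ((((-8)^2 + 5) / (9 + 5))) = 20083 / 10557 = 1.90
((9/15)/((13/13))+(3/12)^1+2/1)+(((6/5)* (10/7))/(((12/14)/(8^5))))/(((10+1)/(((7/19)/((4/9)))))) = 20655753/4180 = 4941.57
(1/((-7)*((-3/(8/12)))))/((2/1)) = 1/63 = 0.02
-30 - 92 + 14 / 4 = -237 / 2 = -118.50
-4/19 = -0.21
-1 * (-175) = 175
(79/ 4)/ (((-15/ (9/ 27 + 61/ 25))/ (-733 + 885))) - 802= -1526666/ 1125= -1357.04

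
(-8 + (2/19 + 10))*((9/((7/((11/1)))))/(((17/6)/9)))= 213840/2261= 94.58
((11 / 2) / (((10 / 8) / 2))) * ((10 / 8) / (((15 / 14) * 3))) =154 / 45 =3.42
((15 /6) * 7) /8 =35 /16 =2.19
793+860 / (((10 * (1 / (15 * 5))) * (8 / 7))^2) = 2421127 / 64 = 37830.11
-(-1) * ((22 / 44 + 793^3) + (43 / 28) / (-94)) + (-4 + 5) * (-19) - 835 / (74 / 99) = 48563075405353 / 97384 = 498676121.39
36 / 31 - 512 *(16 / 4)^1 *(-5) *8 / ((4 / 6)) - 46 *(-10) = 3823576 / 31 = 123341.16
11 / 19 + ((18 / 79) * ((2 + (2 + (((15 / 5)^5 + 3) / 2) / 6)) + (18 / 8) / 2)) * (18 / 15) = 22771 / 3002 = 7.59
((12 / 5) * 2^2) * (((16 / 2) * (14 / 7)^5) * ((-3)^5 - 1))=-2998272 / 5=-599654.40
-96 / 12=-8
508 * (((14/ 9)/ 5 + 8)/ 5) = 189992/ 225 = 844.41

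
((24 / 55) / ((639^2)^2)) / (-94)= -4 / 143662270306995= -0.00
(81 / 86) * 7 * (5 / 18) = 1.83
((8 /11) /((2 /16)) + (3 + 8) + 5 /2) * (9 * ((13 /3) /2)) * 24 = 99450 /11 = 9040.91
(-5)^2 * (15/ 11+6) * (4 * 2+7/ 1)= 30375/ 11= 2761.36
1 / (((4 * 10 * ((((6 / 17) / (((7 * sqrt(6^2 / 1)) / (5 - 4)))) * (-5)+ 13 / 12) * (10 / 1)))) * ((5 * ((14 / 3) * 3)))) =51 / 1487000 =0.00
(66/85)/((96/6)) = 33/680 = 0.05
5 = 5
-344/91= -3.78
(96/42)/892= 0.00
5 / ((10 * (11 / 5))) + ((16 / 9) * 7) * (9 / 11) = 229 / 22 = 10.41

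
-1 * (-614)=614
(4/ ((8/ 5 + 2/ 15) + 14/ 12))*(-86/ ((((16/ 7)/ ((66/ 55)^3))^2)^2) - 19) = -91976938163/ 1416015625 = -64.95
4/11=0.36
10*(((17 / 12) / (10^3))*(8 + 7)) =17 / 80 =0.21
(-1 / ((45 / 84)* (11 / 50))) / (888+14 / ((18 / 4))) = -42 / 4411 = -0.01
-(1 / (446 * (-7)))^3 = 1 / 30429771848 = 0.00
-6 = -6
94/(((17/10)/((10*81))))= 761400/17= 44788.24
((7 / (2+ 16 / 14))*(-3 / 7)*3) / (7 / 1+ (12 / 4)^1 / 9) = -189 / 484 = -0.39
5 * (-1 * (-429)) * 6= 12870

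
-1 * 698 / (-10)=349 / 5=69.80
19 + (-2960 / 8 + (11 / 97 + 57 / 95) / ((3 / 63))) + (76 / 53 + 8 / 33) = -283610761 / 848265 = -334.34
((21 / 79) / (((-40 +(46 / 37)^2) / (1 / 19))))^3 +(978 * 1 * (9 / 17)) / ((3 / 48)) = 8284.24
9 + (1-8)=2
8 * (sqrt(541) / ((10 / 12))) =48 * sqrt(541) / 5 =223.29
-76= -76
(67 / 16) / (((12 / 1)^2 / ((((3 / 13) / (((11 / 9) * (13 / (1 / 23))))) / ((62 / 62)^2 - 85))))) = -67 / 306482176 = -0.00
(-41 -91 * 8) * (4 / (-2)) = 1538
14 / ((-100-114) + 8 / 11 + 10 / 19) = -0.07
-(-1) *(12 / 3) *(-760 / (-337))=3040 / 337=9.02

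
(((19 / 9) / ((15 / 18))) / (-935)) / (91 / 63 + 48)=-0.00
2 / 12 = 1 / 6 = 0.17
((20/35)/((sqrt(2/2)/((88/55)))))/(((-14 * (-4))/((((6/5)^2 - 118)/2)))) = -5828/6125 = -0.95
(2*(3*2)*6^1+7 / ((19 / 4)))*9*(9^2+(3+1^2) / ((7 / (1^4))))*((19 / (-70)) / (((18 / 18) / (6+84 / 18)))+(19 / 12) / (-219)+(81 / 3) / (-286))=-161651.90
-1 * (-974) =974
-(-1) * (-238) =-238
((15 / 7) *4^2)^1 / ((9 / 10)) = 800 / 21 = 38.10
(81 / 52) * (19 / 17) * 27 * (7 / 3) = 96957 / 884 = 109.68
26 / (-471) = -26 / 471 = -0.06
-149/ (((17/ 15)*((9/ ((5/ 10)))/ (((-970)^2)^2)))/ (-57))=6265659862775000/ 17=368568227222058.82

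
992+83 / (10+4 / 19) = 194025 / 194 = 1000.13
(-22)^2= 484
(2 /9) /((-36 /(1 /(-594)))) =1 /96228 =0.00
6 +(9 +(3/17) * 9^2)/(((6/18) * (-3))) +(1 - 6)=-379/17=-22.29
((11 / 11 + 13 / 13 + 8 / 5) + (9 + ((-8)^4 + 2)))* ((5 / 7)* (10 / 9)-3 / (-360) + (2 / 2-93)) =-1574489969 / 4200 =-374878.56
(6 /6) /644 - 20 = -12879 /644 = -20.00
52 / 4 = 13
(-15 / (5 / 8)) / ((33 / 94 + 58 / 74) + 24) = -83472 / 87419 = -0.95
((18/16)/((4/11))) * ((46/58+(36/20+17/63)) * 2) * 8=287683/2030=141.72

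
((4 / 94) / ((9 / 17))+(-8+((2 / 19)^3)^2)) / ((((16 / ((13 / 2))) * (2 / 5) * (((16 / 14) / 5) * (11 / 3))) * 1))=-179274179491225 / 18679849326336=-9.60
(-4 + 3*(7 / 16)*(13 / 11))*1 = -2.45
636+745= 1381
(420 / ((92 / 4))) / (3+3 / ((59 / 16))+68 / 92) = 12390 / 3089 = 4.01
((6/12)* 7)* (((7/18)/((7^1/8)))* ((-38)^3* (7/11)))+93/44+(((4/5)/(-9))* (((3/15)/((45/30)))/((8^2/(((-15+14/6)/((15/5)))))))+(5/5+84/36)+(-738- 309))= -3699384529/66825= -55359.29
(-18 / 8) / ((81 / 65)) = -1.81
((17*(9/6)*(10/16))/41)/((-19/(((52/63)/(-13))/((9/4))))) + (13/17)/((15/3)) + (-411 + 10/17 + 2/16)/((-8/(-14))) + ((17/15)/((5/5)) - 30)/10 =-1443157645847/2002341600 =-720.73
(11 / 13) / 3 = 11 / 39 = 0.28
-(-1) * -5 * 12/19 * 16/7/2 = -480/133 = -3.61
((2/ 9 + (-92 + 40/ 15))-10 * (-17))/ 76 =182/ 171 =1.06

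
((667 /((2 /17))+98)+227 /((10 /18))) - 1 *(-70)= 62461 /10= 6246.10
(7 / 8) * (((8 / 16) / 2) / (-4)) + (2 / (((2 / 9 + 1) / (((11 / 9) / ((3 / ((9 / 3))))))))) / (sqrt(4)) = 121 / 128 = 0.95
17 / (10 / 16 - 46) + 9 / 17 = 955 / 6171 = 0.15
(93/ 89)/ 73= 0.01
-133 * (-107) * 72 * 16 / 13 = 1261085.54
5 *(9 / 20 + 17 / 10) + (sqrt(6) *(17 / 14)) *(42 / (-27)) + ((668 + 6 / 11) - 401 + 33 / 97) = 1189217 / 4268 - 17 *sqrt(6) / 9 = 274.01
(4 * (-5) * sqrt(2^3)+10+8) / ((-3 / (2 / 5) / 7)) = -84 / 5+112 * sqrt(2) / 3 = 36.00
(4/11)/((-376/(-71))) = 71/1034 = 0.07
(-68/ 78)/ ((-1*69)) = 34/ 2691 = 0.01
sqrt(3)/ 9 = 0.19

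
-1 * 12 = -12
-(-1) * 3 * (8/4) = 6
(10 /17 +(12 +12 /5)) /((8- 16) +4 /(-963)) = -1.87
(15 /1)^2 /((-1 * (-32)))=225 /32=7.03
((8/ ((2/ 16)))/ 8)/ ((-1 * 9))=-0.89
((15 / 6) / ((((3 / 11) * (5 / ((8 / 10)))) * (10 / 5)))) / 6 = 11 / 90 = 0.12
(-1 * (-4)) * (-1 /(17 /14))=-56 /17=-3.29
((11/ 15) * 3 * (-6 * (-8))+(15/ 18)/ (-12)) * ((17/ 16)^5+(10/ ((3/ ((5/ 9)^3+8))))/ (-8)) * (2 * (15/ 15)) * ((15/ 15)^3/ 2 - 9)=3037245212563507/ 825564856320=3678.99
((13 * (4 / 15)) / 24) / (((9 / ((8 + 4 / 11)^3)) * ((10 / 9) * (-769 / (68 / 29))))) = -172090048 / 6678591975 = -0.03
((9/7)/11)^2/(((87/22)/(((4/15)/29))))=72/2266495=0.00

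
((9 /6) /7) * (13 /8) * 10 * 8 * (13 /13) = 195 /7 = 27.86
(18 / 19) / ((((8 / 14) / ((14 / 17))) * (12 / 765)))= 6615 / 76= 87.04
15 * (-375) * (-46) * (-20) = -5175000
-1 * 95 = -95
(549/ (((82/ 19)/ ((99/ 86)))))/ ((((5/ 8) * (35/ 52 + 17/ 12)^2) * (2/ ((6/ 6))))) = 6282758196/ 234205735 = 26.83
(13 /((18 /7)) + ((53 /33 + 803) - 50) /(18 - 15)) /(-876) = -5645 /19272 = -0.29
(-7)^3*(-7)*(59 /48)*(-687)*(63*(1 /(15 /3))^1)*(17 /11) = -34743144681 /880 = -39480846.23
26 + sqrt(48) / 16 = sqrt(3) / 4 + 26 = 26.43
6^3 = 216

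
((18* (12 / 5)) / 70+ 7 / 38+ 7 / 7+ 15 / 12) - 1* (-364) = 4881783 / 13300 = 367.05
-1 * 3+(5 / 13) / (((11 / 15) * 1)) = -354 / 143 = -2.48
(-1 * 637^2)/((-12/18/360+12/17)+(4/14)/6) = -26074715940/48301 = -539838.01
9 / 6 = 1.50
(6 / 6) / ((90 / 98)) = 49 / 45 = 1.09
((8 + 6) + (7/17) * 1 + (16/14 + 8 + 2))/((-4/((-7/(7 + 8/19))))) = 57779/9588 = 6.03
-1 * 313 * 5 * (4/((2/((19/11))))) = -59470/11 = -5406.36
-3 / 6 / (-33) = 1 / 66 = 0.02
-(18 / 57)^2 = -36 / 361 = -0.10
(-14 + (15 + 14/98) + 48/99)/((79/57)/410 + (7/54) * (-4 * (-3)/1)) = 8787120/8415869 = 1.04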